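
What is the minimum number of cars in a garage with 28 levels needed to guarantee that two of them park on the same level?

There are 28 levels acting as pigeonholes.
With 28 cars we could place one in each, avoiding any repeat.
One more forces some class to hold 2, so 28 + 1 = 29.

29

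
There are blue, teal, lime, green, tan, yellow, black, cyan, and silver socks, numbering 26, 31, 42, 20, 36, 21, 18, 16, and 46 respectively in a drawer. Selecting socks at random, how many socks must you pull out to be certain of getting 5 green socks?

The worst case draws every non-green sock first: 26 + 31 + 42 + 36 + 21 + 18 + 16 + 46 = 236.
The next 5 draws are then forced to be green, giving 236 + 5 = 241.

241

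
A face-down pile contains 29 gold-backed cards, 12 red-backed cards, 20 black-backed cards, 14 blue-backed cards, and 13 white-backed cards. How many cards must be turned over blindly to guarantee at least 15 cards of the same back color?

68

In the worst case we take at most 14 of each back color, but all 12 red-backed and all 13 white-backed (fewer than 14), giving 14 + 12 + 14 + 14 + 13 = 67.
One more card then forces some back color to 15, so 67 + 1 = 68.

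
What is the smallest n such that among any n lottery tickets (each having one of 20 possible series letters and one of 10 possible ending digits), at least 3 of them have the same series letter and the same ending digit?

There are 20 × 10 = 200 (series letter, ending digit) combinations acting as pigeonholes.
With 200 × 2 = 400 lottery tickets we could place exactly 2 in each, with no (series letter, ending digit) pair reaching 3.
One more forces some (series letter, ending digit) pair to hold 3, so 400 + 1 = 401.

401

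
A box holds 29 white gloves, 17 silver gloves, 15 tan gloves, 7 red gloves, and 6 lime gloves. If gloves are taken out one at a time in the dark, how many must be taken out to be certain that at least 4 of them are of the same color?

The worst case takes 3 gloves of each color without reaching 4 of any: 5 × 3 = 15.
The next glove must bring some color to 4, so 15 + 1 = 16.

16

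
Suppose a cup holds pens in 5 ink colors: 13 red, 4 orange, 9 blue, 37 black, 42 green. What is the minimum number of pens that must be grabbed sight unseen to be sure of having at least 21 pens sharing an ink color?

Treat the 5 ink colors as pigeonholes.
In the worst case we take at most 20 of each ink color, but all 13 red, all 4 orange, and all 9 blue (fewer than 20), giving 13 + 4 + 9 + 20 + 20 = 66.
One more pen then forces some ink color to 21, so 66 + 1 = 67.

67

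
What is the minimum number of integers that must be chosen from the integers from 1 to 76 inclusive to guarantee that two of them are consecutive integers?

39

Partition {1, …, 76} into 38 pairs: {1,2}, {3,4}, …, {75,76}.
Choosing 38 integers — say the 38 even numbers 2, 4, …, 76 — takes one from each pair and avoids the property.
Choosing 39 forces two into the same pair by pigeonhole, and those are consecutive. So 39.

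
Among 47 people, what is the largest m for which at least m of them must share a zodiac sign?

4

If each of the 12 zodiac signs held at most 3, the total would be at most 12 × 3 = 36 < 47, a contradiction.
So at least one holds ⌈47/12⌉ = 4.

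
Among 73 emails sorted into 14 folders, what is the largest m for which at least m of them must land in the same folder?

6

The 73 emails fall into 14 folders.
If each of the 14 folders held at most 5, the total would be at most 14 × 5 = 70 < 73, a contradiction.
So at least one holds ⌈73/14⌉ = 6.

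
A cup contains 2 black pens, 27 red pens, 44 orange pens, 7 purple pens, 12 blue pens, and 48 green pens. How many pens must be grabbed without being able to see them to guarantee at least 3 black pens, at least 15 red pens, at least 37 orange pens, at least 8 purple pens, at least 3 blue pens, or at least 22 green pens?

83

The worst case stops just short of every target: 2 black, 14 red, 36 orange, 7 purple, 2 blue, 21 green — 2 + 14 + 36 + 7 + 2 + 21 = 82 pens.
One more pen must push some ink color to its target, so 82 + 1 = 83.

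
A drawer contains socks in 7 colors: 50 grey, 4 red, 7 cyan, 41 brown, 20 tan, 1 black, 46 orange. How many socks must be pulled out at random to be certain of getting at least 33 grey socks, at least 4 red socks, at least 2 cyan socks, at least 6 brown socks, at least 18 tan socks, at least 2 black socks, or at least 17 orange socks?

76

The worst case stops just short of every target: 32 grey, 3 red, 1 cyan, 5 brown, 17 tan, 1 black, 16 orange — 32 + 3 + 1 + 5 + 17 + 1 + 16 = 75 socks.
One more sock must push some color to its target, so 75 + 1 = 76.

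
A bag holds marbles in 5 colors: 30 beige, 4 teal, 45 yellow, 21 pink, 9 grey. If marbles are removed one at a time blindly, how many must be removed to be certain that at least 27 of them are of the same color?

In the worst case we take at most 26 of each color, but all 4 teal, all 21 pink, and all 9 grey (fewer than 26), giving 26 + 4 + 26 + 21 + 9 = 86.
One more marble then forces some color to 27, so 86 + 1 = 87.

87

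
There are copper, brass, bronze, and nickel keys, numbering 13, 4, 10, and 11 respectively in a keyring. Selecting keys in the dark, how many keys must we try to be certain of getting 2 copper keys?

To avoid copper keys as long as possible, exhaust the other 3 types first.
The worst case draws every non-copper key first: 4 + 10 + 11 = 25.
The next 2 draws are then forced to be copper, giving 25 + 2 = 27.

27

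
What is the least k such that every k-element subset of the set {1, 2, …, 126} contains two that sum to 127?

Partition {1, …, 126} into 63 pairs: {1,126}, {2,125}, …, {63,64}.
Choosing 63 integers — say the integers 1 through 63 — takes one from each pair and avoids the property.
Choosing 64 forces two into the same pair by pigeonhole, and those sum to 127. So 64.

64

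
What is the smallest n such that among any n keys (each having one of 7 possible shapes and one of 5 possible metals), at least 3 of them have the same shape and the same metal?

There are 7 × 5 = 35 (shape, metal) combinations acting as pigeonholes.
With 35 × 2 = 70 keys we could place exactly 2 in each, with no (shape, metal) pair reaching 3.
One more forces some (shape, metal) pair to hold 3, so 70 + 1 = 71.

71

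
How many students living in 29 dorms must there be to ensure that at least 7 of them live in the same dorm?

175

There are 29 dorms acting as pigeonholes.
With 29 × 6 = 174 students we could place exactly 6 in each, with no class reaching 7.
One more forces some class to hold 7, so 174 + 1 = 175.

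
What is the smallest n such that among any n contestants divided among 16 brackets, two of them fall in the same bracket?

17

There are 16 brackets acting as pigeonholes.
With 16 contestants we could place one in each, avoiding any repeat.
One more forces some class to hold 2, so 16 + 1 = 17.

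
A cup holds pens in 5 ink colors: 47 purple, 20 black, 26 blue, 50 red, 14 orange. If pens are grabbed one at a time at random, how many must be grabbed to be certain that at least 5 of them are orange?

148

To avoid orange pens as long as possible, exhaust the other 4 ink colors first.
The worst case draws every non-orange pen first: 47 + 20 + 26 + 50 = 143.
The next 5 draws are then forced to be orange, giving 143 + 5 = 148.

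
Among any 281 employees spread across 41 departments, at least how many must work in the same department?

7

The 281 employees fall into 41 departments.
If each of the 41 departments held at most 6, the total would be at most 41 × 6 = 246 < 281, a contradiction.
So at least one holds ⌈281/41⌉ = 7.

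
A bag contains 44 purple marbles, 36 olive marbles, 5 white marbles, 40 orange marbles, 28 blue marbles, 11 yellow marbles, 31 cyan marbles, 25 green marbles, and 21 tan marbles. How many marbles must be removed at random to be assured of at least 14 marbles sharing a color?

In the worst case we take at most 13 of each color, but all 5 white and all 11 yellow (fewer than 13), giving 13 + 13 + 5 + 13 + 13 + 11 + 13 + 13 + 13 = 107.
One more marble then forces some color to 14, so 107 + 1 = 108.

108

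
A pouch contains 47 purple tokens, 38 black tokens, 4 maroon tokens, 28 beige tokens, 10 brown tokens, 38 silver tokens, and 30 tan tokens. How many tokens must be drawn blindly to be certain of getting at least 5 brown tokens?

To avoid brown tokens as long as possible, exhaust the other 6 colors first.
The worst case draws every non-brown token first: 47 + 38 + 4 + 28 + 38 + 30 = 185.
The next 5 draws are then forced to be brown, giving 185 + 5 = 190.

190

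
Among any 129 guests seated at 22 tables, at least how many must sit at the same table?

6

The 129 guests fall into 22 tables.
If each of the 22 tables held at most 5, the total would be at most 22 × 5 = 110 < 129, a contradiction.
So at least one holds ⌈129/22⌉ = 6.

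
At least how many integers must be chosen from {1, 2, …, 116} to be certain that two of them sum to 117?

59

Partition {1, …, 116} into 58 pairs: {1,116}, {2,115}, …, {58,59}.
Choosing 58 integers — say the integers 1 through 58 — takes one from each pair and avoids the property.
Choosing 59 forces two into the same pair by pigeonhole, and those sum to 117. So 59.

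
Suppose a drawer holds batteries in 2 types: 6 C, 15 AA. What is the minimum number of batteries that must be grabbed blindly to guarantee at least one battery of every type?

The hardest type to obtain is C: we could draw every other battery first — 21 − 6 = 15 batteries — without a single C one.
The next draw must be C, so 15 + 1 = 16.

16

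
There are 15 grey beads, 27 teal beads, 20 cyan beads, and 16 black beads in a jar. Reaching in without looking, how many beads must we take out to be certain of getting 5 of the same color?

Treat the 4 colors as pigeonholes.
The worst case takes 4 beads of each color without reaching 5 of any: 4 × 4 = 16.
The next bead must bring some color to 5, so 16 + 1 = 17.

17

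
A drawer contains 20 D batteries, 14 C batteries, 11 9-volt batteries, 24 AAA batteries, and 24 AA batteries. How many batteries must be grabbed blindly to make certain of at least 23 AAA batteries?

The worst case draws every non-AAA battery first: 20 + 14 + 11 + 24 = 69.
The next 23 draws are then forced to be AAA, giving 69 + 23 = 92.

92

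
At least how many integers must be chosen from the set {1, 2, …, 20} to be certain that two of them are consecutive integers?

Partition {1, …, 20} into 10 pairs: {1,2}, {3,4}, …, {19,20}.
Choosing 10 integers — say the 10 even numbers 2, 4, …, 20 — takes one from each pair and avoids the property.
Choosing 11 forces two into the same pair by pigeonhole, and those are consecutive. So 11.

11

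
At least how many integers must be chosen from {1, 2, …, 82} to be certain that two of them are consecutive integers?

42

Partition {1, …, 82} into 41 pairs: {1,2}, {3,4}, …, {81,82}.
Choosing 41 integers — say the 41 even numbers 2, 4, …, 82 — takes one from each pair and avoids the property.
Choosing 42 forces two into the same pair by pigeonhole, and those are consecutive. So 42.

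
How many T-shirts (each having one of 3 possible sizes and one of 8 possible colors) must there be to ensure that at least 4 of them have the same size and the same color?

There are 3 × 8 = 24 (size, color) combinations acting as pigeonholes.
With 24 × 3 = 72 T-shirts we could place exactly 3 in each, with no (size, color) pair reaching 4.
One more forces some (size, color) pair to hold 4, so 72 + 1 = 73.

73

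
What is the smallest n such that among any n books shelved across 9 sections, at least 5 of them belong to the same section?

There are 9 sections acting as pigeonholes.
With 9 × 4 = 36 books we could place exactly 4 in each, with no class reaching 5.
One more forces some class to hold 5, so 36 + 1 = 37.

37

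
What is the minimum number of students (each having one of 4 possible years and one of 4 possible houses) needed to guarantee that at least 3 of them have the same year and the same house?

There are 4 × 4 = 16 (year, house) combinations acting as pigeonholes.
With 16 × 2 = 32 students we could place exactly 2 in each, with no (year, house) pair reaching 3.
One more forces some (year, house) pair to hold 3, so 32 + 1 = 33.

33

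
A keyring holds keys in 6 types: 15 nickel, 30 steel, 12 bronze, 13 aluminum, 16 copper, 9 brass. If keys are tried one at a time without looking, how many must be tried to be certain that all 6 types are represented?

The hardest type to obtain is brass: we could draw every other key first — 95 − 9 = 86 keys — without a single brass one.
The next draw must be brass, so 86 + 1 = 87.

87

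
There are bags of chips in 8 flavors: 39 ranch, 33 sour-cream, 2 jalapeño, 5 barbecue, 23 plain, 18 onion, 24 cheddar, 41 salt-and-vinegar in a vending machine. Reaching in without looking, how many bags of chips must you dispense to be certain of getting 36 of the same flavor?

In the worst case we take at most 35 of each flavor, but all 33 sour-cream, all 2 jalapeño, all 5 barbecue, all 23 plain, all 18 onion, and all 24 cheddar (fewer than 35), giving 35 + 33 + 2 + 5 + 23 + 18 + 24 + 35 = 175.
One more bag of chips then forces some flavor to 36, so 175 + 1 = 176.

176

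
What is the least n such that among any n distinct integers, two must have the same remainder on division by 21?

Two integers differ by a multiple of 21 exactly when they share a remainder mod 21.
There are 21 residue classes mod 21, so 21 integers can all lie in distinct classes.
One more integer must repeat a residue, giving a difference divisible by 21. So n = 21 + 1 = 22.

22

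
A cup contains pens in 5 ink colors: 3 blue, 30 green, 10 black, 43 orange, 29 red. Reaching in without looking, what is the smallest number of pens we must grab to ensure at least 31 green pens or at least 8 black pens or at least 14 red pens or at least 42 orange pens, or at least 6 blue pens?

95

Each of the 5 ink colors has its own threshold; avoid all of them simultaneously.
The worst case stops just short of every target: all 3 blue, 30 green, 7 black, 41 orange, 13 red — 3 + 30 + 7 + 41 + 13 = 94 pens.
One more pen must push some ink color to its target, so 94 + 1 = 95.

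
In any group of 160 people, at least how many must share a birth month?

14

There are 12 months of the year, which serve as the pigeonholes.
If each of the 12 months of the year held at most 13, the total would be at most 12 × 13 = 156 < 160, a contradiction.
So at least one holds ⌈160/12⌉ = 14.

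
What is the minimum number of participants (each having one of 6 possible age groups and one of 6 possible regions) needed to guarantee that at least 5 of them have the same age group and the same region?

There are 6 × 6 = 36 (age group, region) combinations acting as pigeonholes.
With 36 × 4 = 144 participants we could place exactly 4 in each, with no (age group, region) pair reaching 5.
One more forces some (age group, region) pair to hold 5, so 144 + 1 = 145.

145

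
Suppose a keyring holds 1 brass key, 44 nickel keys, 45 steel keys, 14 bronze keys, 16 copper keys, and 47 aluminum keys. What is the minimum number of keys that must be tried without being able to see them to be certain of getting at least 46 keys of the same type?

166

In the worst case we take at most 45 of each type, but all 1 brass, all 44 nickel, all 14 bronze, and all 16 copper (fewer than 45), giving 1 + 44 + 45 + 14 + 16 + 45 = 165.
One more key then forces some type to 46, so 165 + 1 = 166.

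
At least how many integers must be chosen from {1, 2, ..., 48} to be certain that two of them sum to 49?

Partition {1, …, 48} into 24 pairs: {1,48}, {2,47}, …, {24,25}.
Choosing 24 integers — say the integers 1 through 24 — takes one from each pair and avoids the property.
Choosing 25 forces two into the same pair by pigeonhole, and those sum to 49. So 25.

25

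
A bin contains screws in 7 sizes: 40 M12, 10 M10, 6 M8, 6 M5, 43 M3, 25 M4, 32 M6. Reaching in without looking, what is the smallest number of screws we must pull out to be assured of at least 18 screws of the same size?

In the worst case we take at most 17 of each size, but all 10 M10, all 6 M8, and all 6 M5 (fewer than 17), giving 17 + 10 + 6 + 6 + 17 + 17 + 17 = 90.
One more screw then forces some size to 18, so 90 + 1 = 91.

91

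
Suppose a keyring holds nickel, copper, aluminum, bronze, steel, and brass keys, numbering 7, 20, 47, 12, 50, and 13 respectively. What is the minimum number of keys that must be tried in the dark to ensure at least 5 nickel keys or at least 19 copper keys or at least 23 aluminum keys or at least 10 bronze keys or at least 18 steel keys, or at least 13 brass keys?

Each of the 6 types has its own threshold; avoid all of them simultaneously.
The worst case stops just short of every target: 4 nickel, 18 copper, 22 aluminum, 9 bronze, 17 steel, 12 brass — 4 + 18 + 22 + 9 + 17 + 12 = 82 keys.
One more key must push some type to its target, so 82 + 1 = 83.

83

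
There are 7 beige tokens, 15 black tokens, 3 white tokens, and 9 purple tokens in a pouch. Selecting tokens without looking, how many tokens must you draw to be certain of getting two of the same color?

5

Treat the 4 colors as pigeonholes.
The worst case takes 1 token of each color without reaching 2 of any: 4 × 1 = 4.
The next token must bring some color to 2, so 4 + 1 = 5.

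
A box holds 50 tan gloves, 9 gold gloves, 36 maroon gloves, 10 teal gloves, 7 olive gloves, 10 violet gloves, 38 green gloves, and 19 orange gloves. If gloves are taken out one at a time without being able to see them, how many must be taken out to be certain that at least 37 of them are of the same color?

In the worst case we take at most 36 of each color, but all 9 gold, all 10 teal, all 7 olive, all 10 violet, and all 19 orange (fewer than 36), giving 36 + 9 + 36 + 10 + 7 + 10 + 36 + 19 = 163.
One more glove then forces some color to 37, so 163 + 1 = 164.

164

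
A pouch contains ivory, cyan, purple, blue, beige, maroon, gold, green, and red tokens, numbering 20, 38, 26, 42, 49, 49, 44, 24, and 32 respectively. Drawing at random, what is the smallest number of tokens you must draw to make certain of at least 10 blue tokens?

The worst case draws every non-blue token first: 20 + 38 + 26 + 49 + 49 + 44 + 24 + 32 = 282.
The next 10 draws are then forced to be blue, giving 282 + 10 = 292.

292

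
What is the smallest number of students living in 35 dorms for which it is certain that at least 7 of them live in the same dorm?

There are 35 dorms acting as pigeonholes.
With 35 × 6 = 210 students we could place exactly 6 in each, with no class reaching 7.
One more forces some class to hold 7, so 210 + 1 = 211.

211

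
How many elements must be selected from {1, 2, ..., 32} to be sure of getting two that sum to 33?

Partition {1, …, 32} into 16 pairs: {1,32}, {2,31}, …, {16,17}.
Choosing 16 integers — say the integers 1 through 16 — takes one from each pair and avoids the property.
Choosing 17 forces two into the same pair by pigeonhole, and those sum to 33. So 17.

17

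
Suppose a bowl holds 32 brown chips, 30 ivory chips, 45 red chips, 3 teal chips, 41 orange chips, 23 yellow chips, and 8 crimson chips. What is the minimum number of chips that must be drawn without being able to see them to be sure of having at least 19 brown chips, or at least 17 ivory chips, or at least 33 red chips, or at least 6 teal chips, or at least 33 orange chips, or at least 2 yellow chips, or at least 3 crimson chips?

105

Each of the 7 colors has its own threshold; avoid all of them simultaneously.
The worst case stops just short of every target: 18 brown, 16 ivory, 32 red, all 3 teal, 32 orange, 1 yellow, 2 crimson — 18 + 16 + 32 + 3 + 32 + 1 + 2 = 104 chips.
One more chip must push some color to its target, so 104 + 1 = 105.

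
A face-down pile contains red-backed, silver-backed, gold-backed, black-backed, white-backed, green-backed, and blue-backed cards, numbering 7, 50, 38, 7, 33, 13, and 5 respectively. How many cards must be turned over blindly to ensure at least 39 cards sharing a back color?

In the worst case we take at most 38 of each back color, but all 7 red-backed, all 7 black-backed, all 33 white-backed, all 13 green-backed, and all 5 blue-backed (fewer than 38), giving 7 + 38 + 38 + 7 + 33 + 13 + 5 = 141.
One more card then forces some back color to 39, so 141 + 1 = 142.

142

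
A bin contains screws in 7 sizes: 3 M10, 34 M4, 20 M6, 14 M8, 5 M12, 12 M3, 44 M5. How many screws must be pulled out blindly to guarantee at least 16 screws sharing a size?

In the worst case we take at most 15 of each size, but all 3 M10, all 14 M8, all 5 M12, and all 12 M3 (fewer than 15), giving 3 + 15 + 15 + 14 + 5 + 12 + 15 = 79.
One more screw then forces some size to 16, so 79 + 1 = 80.

80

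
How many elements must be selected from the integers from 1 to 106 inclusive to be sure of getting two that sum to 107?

54

Partition {1, …, 106} into 53 pairs: {1,106}, {2,105}, …, {53,54}.
Choosing 53 integers — say the integers 1 through 53 — takes one from each pair and avoids the property.
Choosing 54 forces two into the same pair by pigeonhole, and those sum to 107. So 54.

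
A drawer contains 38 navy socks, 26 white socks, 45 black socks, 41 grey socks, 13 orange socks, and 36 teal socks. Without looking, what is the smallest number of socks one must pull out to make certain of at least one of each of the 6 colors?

The hardest color to obtain is orange: we could draw every other sock first — 199 − 13 = 186 socks — without a single orange one.
The next draw must be orange, so 186 + 1 = 187.

187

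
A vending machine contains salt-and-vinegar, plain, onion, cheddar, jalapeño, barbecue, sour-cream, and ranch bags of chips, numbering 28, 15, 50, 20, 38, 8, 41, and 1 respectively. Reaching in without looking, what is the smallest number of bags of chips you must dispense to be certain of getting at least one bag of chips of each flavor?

The hardest flavor to obtain is ranch: we could draw every other bag of chips first — 201 − 1 = 200 bags of chips — without a single ranch one.
The next draw must be ranch, so 200 + 1 = 201.

201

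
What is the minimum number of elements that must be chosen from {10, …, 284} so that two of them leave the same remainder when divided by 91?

Group the integers by remainder mod 91; there are 91 residue classes, each nonempty in this range.
Choosing one from each class (91 integers) avoids any shared remainder.
One more choice must repeat a class, so two differ by a multiple of 91. Hence 91 + 1 = 92.

92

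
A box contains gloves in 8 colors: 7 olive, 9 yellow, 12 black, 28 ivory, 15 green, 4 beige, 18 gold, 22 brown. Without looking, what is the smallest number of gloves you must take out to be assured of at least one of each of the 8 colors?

The hardest color to obtain is beige: we could draw every other glove first — 115 − 4 = 111 gloves — without a single beige one.
The next draw must be beige, so 111 + 1 = 112.

112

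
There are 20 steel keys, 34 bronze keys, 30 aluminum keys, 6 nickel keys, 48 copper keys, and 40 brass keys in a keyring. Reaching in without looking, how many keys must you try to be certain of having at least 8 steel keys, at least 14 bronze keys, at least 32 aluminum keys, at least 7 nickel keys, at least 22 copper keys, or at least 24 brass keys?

The worst case stops just short of every target: 7 steel, 13 bronze, all 30 aluminum, 6 nickel, 21 copper, 23 brass — 7 + 13 + 30 + 6 + 21 + 23 = 100 keys.
One more key must push some type to its target, so 100 + 1 = 101.

101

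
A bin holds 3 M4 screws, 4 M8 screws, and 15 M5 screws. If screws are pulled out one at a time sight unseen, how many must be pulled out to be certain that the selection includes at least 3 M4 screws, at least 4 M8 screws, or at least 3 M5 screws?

8

Each of the 3 sizes has its own threshold; avoid all of them simultaneously.
The worst case stops just short of every target: 2 M4, 3 M8, 2 M5 — 2 + 3 + 2 = 7 screws.
One more screw must push some size to its target, so 7 + 1 = 8.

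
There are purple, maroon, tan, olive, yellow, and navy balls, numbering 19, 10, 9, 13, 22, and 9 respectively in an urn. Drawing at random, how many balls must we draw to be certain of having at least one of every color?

74

The hardest color to obtain is tan: we could draw every other ball first — 82 − 9 = 73 balls — without a single tan one.
The next draw must be tan, so 73 + 1 = 74.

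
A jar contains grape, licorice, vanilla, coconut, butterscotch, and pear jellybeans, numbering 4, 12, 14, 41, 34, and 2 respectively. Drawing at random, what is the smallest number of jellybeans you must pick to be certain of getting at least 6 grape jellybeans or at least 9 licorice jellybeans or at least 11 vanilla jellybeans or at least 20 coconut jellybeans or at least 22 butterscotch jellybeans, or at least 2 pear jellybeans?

64

The worst case stops just short of every target: all 4 grape, 8 licorice, 10 vanilla, 19 coconut, 21 butterscotch, 1 pear — 4 + 8 + 10 + 19 + 21 + 1 = 63 jellybeans.
One more jellybean must push some flavor to its target, so 63 + 1 = 64.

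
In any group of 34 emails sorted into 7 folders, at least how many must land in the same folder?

The 34 emails fall into 7 folders.
If each of the 7 folders held at most 4, the total would be at most 7 × 4 = 28 < 34, a contradiction.
So at least one holds ⌈34/7⌉ = 5.

5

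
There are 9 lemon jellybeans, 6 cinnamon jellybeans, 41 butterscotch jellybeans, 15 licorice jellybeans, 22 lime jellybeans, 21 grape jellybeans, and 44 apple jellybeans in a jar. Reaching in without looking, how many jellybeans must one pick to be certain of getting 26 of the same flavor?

124

In the worst case we take at most 25 of each flavor, but all 9 lemon, all 6 cinnamon, all 15 licorice, all 22 lime, and all 21 grape (fewer than 25), giving 9 + 6 + 25 + 15 + 22 + 21 + 25 = 123.
One more jellybean then forces some flavor to 26, so 123 + 1 = 124.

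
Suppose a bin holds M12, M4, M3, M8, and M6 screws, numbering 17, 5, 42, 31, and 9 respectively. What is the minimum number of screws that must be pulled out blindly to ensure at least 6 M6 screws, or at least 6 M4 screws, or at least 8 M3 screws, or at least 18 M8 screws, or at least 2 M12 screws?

The worst case stops just short of every target: 1 M12, 5 M4, 7 M3, 17 M8, 5 M6 — 1 + 5 + 7 + 17 + 5 = 35 screws.
One more screw must push some size to its target, so 35 + 1 = 36.

36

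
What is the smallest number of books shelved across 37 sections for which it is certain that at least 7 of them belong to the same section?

223

There are 37 sections acting as pigeonholes.
With 37 × 6 = 222 books we could place exactly 6 in each, with no class reaching 7.
One more forces some class to hold 7, so 222 + 1 = 223.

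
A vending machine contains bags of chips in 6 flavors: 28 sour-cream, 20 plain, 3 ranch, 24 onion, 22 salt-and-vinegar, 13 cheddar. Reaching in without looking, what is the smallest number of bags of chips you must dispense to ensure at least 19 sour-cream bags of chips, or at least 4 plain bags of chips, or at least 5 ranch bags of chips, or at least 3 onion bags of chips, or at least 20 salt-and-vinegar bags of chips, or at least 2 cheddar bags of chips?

The worst case stops just short of every target: 18 sour-cream, 3 plain, all 3 ranch, 2 onion, 19 salt-and-vinegar, 1 cheddar — 18 + 3 + 3 + 2 + 19 + 1 = 46 bags of chips.
One more bag of chips must push some flavor to its target, so 46 + 1 = 47.

47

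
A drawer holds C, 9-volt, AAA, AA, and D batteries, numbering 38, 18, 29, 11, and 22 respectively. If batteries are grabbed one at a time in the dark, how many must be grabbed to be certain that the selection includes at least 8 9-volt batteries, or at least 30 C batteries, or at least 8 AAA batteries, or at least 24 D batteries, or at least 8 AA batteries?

73

The worst case stops just short of every target: 29 C, 7 9-volt, 7 AAA, 7 AA, all 22 D — 29 + 7 + 7 + 7 + 22 = 72 batteries.
One more battery must push some type to its target, so 72 + 1 = 73.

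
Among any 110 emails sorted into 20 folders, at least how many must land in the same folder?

If each of the 20 folders held at most 5, the total would be at most 20 × 5 = 100 < 110, a contradiction.
So at least one holds ⌈110/20⌉ = 6.

6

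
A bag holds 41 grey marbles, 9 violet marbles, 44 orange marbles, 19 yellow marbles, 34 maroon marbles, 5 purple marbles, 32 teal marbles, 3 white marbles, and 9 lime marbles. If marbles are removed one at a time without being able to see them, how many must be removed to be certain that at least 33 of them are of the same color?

In the worst case we take at most 32 of each color, but all 9 violet, all 19 yellow, all 5 purple, all 3 white, and all 9 lime (fewer than 32), giving 32 + 9 + 32 + 19 + 32 + 5 + 32 + 3 + 9 = 173.
One more marble then forces some color to 33, so 173 + 1 = 174.

174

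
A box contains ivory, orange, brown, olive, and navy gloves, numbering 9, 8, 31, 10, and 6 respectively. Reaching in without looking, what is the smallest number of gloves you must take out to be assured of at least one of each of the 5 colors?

The hardest color to obtain is navy: we could draw every other glove first — 64 − 6 = 58 gloves — without a single navy one.
The next draw must be navy, so 58 + 1 = 59.

59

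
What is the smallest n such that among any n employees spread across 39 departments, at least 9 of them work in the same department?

There are 39 departments acting as pigeonholes.
With 39 × 8 = 312 employees we could place exactly 8 in each, with no class reaching 9.
One more forces some class to hold 9, so 312 + 1 = 313.

313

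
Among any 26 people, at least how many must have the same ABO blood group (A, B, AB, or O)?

7

The 26 people fall into 4 ABO blood groups.
If each of the 4 ABO blood groups held at most 6, the total would be at most 4 × 6 = 24 < 26, a contradiction.
So at least one holds ⌈26/4⌉ = 7.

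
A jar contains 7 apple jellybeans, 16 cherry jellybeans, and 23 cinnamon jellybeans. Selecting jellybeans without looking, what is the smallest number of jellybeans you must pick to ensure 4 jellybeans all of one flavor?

10

The worst case takes 3 jellybeans of each flavor without reaching 4 of any: 3 × 3 = 9.
The next jellybean must bring some flavor to 4, so 9 + 1 = 10.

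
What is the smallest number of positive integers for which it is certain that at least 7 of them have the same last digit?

61

There are 10 possible last digits acting as pigeonholes.
With 10 × 6 = 60 positive integers we could place exactly 6 in each, with no class reaching 7.
One more forces some class to hold 7, so 60 + 1 = 61.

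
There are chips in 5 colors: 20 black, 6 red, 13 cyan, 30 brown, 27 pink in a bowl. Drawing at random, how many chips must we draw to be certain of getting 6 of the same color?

26

Treat the 5 colors as pigeonholes.
The worst case takes 5 chips of each color without reaching 6 of any: 5 × 5 = 25.
The next chip must bring some color to 6, so 25 + 1 = 26.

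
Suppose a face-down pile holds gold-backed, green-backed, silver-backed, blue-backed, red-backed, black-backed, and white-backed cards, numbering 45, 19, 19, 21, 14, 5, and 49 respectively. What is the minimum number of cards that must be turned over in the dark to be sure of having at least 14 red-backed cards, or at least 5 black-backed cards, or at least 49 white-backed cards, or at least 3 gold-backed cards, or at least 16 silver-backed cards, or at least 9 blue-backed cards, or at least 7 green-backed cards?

97

Each of the 7 back colors has its own threshold; avoid all of them simultaneously.
The worst case stops just short of every target: 2 gold-backed, 6 green-backed, 15 silver-backed, 8 blue-backed, 13 red-backed, 4 black-backed, 48 white-backed — 2 + 6 + 15 + 8 + 13 + 4 + 48 = 96 cards.
One more card must push some back color to its target, so 96 + 1 = 97.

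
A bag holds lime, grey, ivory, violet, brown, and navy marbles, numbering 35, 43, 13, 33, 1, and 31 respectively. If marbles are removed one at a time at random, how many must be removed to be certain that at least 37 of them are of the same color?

150

In the worst case we take at most 36 of each color, but all 35 lime, all 13 ivory, all 33 violet, all 1 brown, and all 31 navy (fewer than 36), giving 35 + 36 + 13 + 33 + 1 + 31 = 149.
One more marble then forces some color to 37, so 149 + 1 = 150.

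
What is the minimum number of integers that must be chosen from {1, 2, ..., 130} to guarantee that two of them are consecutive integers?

66

Partition {1, …, 130} into 65 pairs: {1,2}, {3,4}, …, {129,130}.
Choosing 65 integers — say the 65 even numbers 2, 4, …, 130 — takes one from each pair and avoids the property.
Choosing 66 forces two into the same pair by pigeonhole, and those are consecutive. So 66.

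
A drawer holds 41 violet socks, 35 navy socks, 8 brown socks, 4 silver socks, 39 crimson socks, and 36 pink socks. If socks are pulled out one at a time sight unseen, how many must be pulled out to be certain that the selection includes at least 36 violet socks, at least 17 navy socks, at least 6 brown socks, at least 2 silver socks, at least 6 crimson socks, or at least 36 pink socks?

98

The worst case stops just short of every target: 35 violet, 16 navy, 5 brown, 1 silver, 5 crimson, 35 pink — 35 + 16 + 5 + 1 + 5 + 35 = 97 socks.
One more sock must push some color to its target, so 97 + 1 = 98.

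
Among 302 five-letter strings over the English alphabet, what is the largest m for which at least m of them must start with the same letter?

There are 26 possible first letters, which serve as the pigeonholes.
If each of the 26 possible first letters held at most 11, the total would be at most 26 × 11 = 286 < 302, a contradiction.
So at least one holds ⌈302/26⌉ = 12.

12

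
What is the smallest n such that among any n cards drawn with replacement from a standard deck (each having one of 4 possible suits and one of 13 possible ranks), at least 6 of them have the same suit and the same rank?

261

There are 4 × 13 = 52 (suit, rank) combinations acting as pigeonholes.
With 52 × 5 = 260 cards drawn with replacement from a standard deck we could place exactly 5 in each, with no (suit, rank) pair reaching 6.
One more forces some (suit, rank) pair to hold 6, so 260 + 1 = 261.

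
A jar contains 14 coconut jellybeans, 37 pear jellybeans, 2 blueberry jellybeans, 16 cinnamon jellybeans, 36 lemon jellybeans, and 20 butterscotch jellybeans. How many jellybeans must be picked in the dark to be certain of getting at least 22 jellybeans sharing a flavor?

In the worst case we take at most 21 of each flavor, but all 14 coconut, all 2 blueberry, all 16 cinnamon, and all 20 butterscotch (fewer than 21), giving 14 + 21 + 2 + 16 + 21 + 20 = 94.
One more jellybean then forces some flavor to 22, so 94 + 1 = 95.

95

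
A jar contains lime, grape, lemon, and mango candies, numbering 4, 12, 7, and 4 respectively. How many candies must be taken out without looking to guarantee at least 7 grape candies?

The worst case draws every non-grape candy first: 4 + 7 + 4 = 15.
The next 7 draws are then forced to be grape, giving 15 + 7 = 22.

22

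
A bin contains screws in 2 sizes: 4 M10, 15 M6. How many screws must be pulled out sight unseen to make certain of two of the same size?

The worst case takes 1 screw of each size without reaching 2 of any: 2 × 1 = 2.
The next screw must bring some size to 2, so 2 + 1 = 3.

3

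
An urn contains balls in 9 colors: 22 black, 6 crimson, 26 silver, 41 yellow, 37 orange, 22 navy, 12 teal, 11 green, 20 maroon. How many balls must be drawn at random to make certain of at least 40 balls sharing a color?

196

In the worst case we take at most 39 of each color, but all 22 black, all 6 crimson, all 26 silver, all 37 orange, all 22 navy, all 12 teal, all 11 green, and all 20 maroon (fewer than 39), giving 22 + 6 + 26 + 39 + 37 + 22 + 12 + 11 + 20 = 195.
One more ball then forces some color to 40, so 195 + 1 = 196.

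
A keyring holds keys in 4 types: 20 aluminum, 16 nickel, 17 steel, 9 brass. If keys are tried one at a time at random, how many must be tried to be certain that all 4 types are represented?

54

The hardest type to obtain is brass: we could draw every other key first — 62 − 9 = 53 keys — without a single brass one.
The next draw must be brass, so 53 + 1 = 54.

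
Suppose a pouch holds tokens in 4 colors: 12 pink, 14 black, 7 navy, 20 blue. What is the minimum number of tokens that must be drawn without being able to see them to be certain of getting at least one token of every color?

47

The hardest color to obtain is navy: we could draw every other token first — 53 − 7 = 46 tokens — without a single navy one.
The next draw must be navy, so 46 + 1 = 47.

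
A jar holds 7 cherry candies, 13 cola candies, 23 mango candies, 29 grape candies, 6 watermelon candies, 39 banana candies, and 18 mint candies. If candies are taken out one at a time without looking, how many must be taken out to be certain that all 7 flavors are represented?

The hardest flavor to obtain is watermelon: we could draw every other candy first — 135 − 6 = 129 candies — without a single watermelon one.
The next draw must be watermelon, so 129 + 1 = 130.

130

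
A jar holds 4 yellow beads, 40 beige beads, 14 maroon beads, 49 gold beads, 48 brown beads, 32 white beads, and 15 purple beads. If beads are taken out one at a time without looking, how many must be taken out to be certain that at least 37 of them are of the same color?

174

In the worst case we take at most 36 of each color, but all 4 yellow, all 14 maroon, all 32 white, and all 15 purple (fewer than 36), giving 4 + 36 + 14 + 36 + 36 + 32 + 15 = 173.
One more bead then forces some color to 37, so 173 + 1 = 174.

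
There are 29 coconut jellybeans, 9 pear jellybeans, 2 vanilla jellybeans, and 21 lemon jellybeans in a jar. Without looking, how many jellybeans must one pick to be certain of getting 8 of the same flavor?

Treat the 4 flavors as pigeonholes.
In the worst case we take at most 7 of each flavor, but all 2 vanilla (fewer than 7), giving 7 + 7 + 2 + 7 = 23.
One more jellybean then forces some flavor to 8, so 23 + 1 = 24.

24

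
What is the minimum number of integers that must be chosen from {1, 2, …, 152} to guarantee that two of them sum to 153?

77

Partition {1, …, 152} into 76 pairs: {1,152}, {2,151}, …, {76,77}.
Choosing 76 integers — say the integers 1 through 76 — takes one from each pair and avoids the property.
Choosing 77 forces two into the same pair by pigeonhole, and those sum to 153. So 77.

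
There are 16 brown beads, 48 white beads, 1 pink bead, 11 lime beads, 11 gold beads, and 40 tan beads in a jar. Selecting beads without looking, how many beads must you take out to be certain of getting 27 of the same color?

Treat the 6 colors as pigeonholes.
In the worst case we take at most 26 of each color, but all 16 brown, all 1 pink, all 11 lime, and all 11 gold (fewer than 26), giving 16 + 26 + 1 + 11 + 11 + 26 = 91.
One more bead then forces some color to 27, so 91 + 1 = 92.

92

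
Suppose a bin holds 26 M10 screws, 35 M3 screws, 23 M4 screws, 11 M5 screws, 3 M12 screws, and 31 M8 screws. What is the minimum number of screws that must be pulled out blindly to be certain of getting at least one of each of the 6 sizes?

The hardest size to obtain is M12: we could draw every other screw first — 129 − 3 = 126 screws — without a single M12 one.
The next draw must be M12, so 126 + 1 = 127.

127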